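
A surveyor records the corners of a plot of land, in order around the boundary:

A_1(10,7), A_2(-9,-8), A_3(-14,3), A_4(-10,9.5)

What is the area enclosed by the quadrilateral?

212

Apply Gauss's area formula: 2A = Σ (x_i·y_{i+1} − x_{i+1}·y_i), indices taken mod 4.
Σ = (-17) + (-139) + (-103) + (-165) = -424
Area = |Σ|/2 = 212.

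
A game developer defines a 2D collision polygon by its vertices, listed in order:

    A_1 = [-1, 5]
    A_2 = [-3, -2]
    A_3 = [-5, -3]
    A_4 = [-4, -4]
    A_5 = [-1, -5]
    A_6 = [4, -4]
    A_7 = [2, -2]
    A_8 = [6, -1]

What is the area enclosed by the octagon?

Σ = (17) + (-1) + (8) + (16) + (24) + (0) + (10) + (29) = 103
Area = |Σ|/2 = 51.5.

51.5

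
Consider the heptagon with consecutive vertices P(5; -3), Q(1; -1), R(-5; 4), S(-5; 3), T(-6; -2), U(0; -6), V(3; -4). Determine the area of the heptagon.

Σ = (-2) + (-1) + (5) + (28) + (36) + (18) + (11) = 95
Area = |Σ|/2 = 47.5.

47.5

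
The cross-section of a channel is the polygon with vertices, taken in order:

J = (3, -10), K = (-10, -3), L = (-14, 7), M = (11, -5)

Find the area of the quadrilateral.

161.5

Apply Gauss's area formula: 2A = Σ (x_i·y_{i+1} − x_{i+1}·y_i), indices taken mod 4.
Cross-terms: -109, -112, -7, -95  ⇒  Σ = -323
Area = |Σ|/2 = 161.5.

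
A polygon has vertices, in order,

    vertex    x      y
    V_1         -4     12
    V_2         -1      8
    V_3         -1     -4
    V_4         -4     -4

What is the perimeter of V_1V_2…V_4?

|V_1V_2| = √((3)² + (-4)²) = √25 = 5
|V_2V_3| = √((0)² + (-12)²) = √144 = 12
|V_3V_4| = √((-3)² + (0)²) = √9 = 3
|V_4V_1| = √((0)² + (16)²) = √256 = 16
Perimeter = 5 + 12 + 3 + 16 = 36.

36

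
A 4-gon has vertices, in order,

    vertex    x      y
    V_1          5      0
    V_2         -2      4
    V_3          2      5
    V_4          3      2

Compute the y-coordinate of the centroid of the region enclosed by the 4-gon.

Apply the surveyor's formula. First the cross-terms c_i = x_i·y_{i+1} − x_{i+1}·y_i:
  20, -18, -11, -10  ⇒  2A = -19, A = -9.5.
Then Σ (y_i + y_{i+1})·c_i = -179, so ȳ = -179 / (6·(-9.5)) = 179/57.

179/57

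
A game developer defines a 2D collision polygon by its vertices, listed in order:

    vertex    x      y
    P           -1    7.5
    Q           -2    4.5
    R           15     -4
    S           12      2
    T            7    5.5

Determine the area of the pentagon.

69.5

Cross-terms: 10.5, -59.5, 78, 52, 58  ⇒  Σ = 139
Area = |Σ|/2 = 69.5.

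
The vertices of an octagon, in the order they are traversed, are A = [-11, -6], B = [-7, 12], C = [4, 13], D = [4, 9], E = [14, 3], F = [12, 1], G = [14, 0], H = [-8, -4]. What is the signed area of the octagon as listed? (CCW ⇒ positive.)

-265.5

Σ = (-174) + (-139) + (-16) + (-114) + (-22) + (-14) + (-56) + (4) = -531
Signed area = Σ/2 = -265.5 (negative ⇒ clockwise traversal).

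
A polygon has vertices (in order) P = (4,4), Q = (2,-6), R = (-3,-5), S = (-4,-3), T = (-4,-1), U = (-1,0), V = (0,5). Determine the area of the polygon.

Σ = (-32) + (-28) + (-11) + (-8) + (-1) + (-5) + (-20) = -105
Area = |Σ|/2 = 52.5.

52.5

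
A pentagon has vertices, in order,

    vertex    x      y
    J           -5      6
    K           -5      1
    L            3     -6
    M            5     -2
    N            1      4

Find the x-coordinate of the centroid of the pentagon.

Apply the shoelace formula. First the cross-terms c_i = x_i·y_{i+1} − x_{i+1}·y_i:
  25, 27, 24, 22, 26  ⇒  2A = 124, A = 62.
Then Σ (x_i + x_{i+1})·c_i = -84, so x̄ = -84 / (6·62) = -7/31.

-7/31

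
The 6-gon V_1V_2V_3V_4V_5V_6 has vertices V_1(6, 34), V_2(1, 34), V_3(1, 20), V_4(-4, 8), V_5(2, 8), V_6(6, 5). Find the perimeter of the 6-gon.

72

|V_1V_2| = √((-5)² + (0)²) = √25 = 5
|V_2V_3| = √((0)² + (-14)²) = √196 = 14
|V_3V_4| = √((-5)² + (-12)²) = √169 = 13
|V_4V_5| = √((6)² + (0)²) = √36 = 6
|V_5V_6| = √((4)² + (-3)²) = √25 = 5
|V_6V_1| = √((0)² + (29)²) = √841 = 29
Perimeter = 5 + 14 + 13 + 6 + 5 + 29 = 72.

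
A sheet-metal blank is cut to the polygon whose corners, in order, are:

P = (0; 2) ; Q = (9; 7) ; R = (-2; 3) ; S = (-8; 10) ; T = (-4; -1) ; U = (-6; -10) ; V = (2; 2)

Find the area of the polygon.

Σ = (-18) + (41) + (4) + (48) + (34) + (8) + (4) = 121
Area = |Σ|/2 = 60.5.

60.5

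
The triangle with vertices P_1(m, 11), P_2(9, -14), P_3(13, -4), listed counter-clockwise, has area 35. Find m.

12

The doubled signed area Σ (x_i y_{i+1} − x_{i+1} y_i) is linear in m.
With m=0 it equals 190; the coefficient of m is -10 (from the two edges through P_1).
So -10·m + 190 = 2·35 = 70 ⇒ m = 12.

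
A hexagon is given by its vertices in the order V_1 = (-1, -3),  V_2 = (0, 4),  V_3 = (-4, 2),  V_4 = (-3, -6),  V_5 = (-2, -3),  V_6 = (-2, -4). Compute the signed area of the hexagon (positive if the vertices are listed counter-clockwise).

21.5

Σ = (-4) + (16) + (30) + (-3) + (2) + (2) = 43
Signed area = Σ/2 = 21.5 (positive ⇒ counter-clockwise traversal).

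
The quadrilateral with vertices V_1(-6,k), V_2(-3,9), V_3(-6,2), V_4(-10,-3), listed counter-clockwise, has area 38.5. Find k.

The doubled signed area Σ (x_i y_{i+1} − x_{i+1} y_i) is linear in k.
With k=0 it equals 14; the coefficient of k is -7 (from the two edges through V_1).
So -7·k + 14 = 2·38.5 = 77 ⇒ k = -9.

-9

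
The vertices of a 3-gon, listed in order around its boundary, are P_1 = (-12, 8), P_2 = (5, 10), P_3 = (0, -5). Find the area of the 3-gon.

Apply the shoelace (surveyor's) formula: 2A = Σ (x_i·y_{i+1} − x_{i+1}·y_i), indices taken mod 3.
Σ = (-160) + (-25) + (-60) = -245
Area = |Σ|/2 = 122.5.

122.5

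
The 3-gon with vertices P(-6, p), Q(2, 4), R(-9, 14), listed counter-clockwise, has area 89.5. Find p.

Write out the shoelace sum; only the two edges meeting at P involve p:
2·Area = [((-9)·p − (-6)·14) + ((-6)·4 − 2·p)] + 64
       = -11·p + 124 = 179
⇒ p = -5.

-5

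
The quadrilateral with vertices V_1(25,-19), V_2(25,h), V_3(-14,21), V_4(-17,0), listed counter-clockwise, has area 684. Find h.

The doubled signed area Σ (x_i y_{i+1} − x_{i+1} y_i) is linear in h.
With h=0 it equals 1680; the coefficient of h is 39 (from the two edges through V_2).
So 39·h + 1680 = 2·684 = 1368 ⇒ h = -8.

-8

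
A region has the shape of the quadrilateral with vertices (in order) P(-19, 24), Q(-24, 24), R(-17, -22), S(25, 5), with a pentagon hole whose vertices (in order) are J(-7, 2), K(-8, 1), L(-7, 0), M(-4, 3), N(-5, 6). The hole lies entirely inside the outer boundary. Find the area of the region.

Outer boundary:
Apply the shoelace (surveyor's) formula: 2A = Σ (x_i·y_{i+1} − x_{i+1}·y_i), indices taken mod 4.
Cross-terms: 120, 936, 465, 695  ⇒  Σ = 2216
Area = |Σ|/2 = 1108.
Hole:
Apply the shoelace (surveyor's) formula: 2A = Σ (x_i·y_{i+1} − x_{i+1}·y_i), indices taken mod 5.
Σ = (9) + (7) + (-21) + (-9) + (32) = 18
Area = |Σ|/2 = 9.
Net area = 1108 − 9 = 1099.

1099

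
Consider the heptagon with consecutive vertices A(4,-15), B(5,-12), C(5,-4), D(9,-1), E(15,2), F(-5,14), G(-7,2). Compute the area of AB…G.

268

Apply Gauss's area formula: 2A = Σ (x_i·y_{i+1} − x_{i+1}·y_i), indices taken mod 7.
Cross-terms: 27, 40, 31, 33, 220, 88, 97  ⇒  Σ = 536
Area = |Σ|/2 = 268.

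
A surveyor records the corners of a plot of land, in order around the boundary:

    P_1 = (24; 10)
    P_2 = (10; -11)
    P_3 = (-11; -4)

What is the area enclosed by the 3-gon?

269.5

Apply the surveyor's formula: 2A = Σ (x_i·y_{i+1} − x_{i+1}·y_i), indices taken mod 3.
Cross-terms: -364, -161, -14  ⇒  Σ = -539
Area = |Σ|/2 = 269.5.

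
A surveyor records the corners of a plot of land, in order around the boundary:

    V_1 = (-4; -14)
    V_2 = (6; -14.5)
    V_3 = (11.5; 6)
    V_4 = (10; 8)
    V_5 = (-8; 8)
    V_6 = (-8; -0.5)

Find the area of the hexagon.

Apply the shoelace formula: 2A = Σ (x_i·y_{i+1} − x_{i+1}·y_i), indices taken mod 6.
V_1→V_2: (-4)(-14.5) − (6)(-14) = 142
V_2→V_3: (6)(6) − (11.5)(-14.5) = 202.75
V_3→V_4: (11.5)(8) − (10)(6) = 32
V_4→V_5: (10)(8) − (-8)(8) = 144
V_5→V_6: (-8)(-0.5) − (-8)(8) = 68
V_6→V_1: (-8)(-14) − (-4)(-0.5) = 110
Σ = 698.75
Area = |Σ|/2 = 349.375.

349.375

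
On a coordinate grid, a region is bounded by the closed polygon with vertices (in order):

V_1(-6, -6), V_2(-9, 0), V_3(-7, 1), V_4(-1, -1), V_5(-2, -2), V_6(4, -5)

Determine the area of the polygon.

45.5

Apply the shoelace formula: 2A = Σ (x_i·y_{i+1} − x_{i+1}·y_i), indices taken mod 6.
Σ = (-54) + (-9) + (8) + (0) + (18) + (-54) = -91
Area = |Σ|/2 = 45.5.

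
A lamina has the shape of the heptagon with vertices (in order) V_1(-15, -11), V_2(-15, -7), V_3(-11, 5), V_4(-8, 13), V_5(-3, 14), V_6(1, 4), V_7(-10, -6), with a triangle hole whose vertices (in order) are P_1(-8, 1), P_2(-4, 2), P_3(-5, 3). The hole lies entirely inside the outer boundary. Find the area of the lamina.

Outer boundary:
Apply Gauss's area formula: 2A = Σ (x_i·y_{i+1} − x_{i+1}·y_i), indices taken mod 7.
Σ = (-60) + (-152) + (-103) + (-73) + (-26) + (34) + (20) = -360
Area = |Σ|/2 = 180.
Hole:
Apply Gauss's area formula: 2A = Σ (x_i·y_{i+1} − x_{i+1}·y_i), indices taken mod 3.
Cross-terms: -12, -2, 19  ⇒  Σ = 5
Area = |Σ|/2 = 2.5.
Net area = 180 − 2.5 = 177.5.

177.5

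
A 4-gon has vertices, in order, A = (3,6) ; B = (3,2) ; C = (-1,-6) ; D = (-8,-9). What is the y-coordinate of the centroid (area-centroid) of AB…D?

Apply the shoelace (surveyor's) formula. First the cross-terms c_i = x_i·y_{i+1} − x_{i+1}·y_i:
  -12, -16, -39, -21  ⇒  2A = -88, A = -44.
Then Σ (y_i + y_{i+1})·c_i = 616, so ȳ = 616 / (6·(-44)) = -7/3.

-7/3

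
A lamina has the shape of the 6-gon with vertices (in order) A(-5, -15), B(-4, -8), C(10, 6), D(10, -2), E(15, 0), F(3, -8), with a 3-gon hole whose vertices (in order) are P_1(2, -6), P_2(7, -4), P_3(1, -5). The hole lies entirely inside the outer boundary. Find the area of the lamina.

106

Outer boundary:
Apply the surveyor's formula: 2A = Σ (x_i·y_{i+1} − x_{i+1}·y_i), indices taken mod 6.
Σ = (-20) + (56) + (-80) + (30) + (-120) + (-85) = -219
Area = |Σ|/2 = 109.5.
Hole:
Σ = (34) + (-31) + (4) = 7
Area = |Σ|/2 = 3.5.
Net area = 109.5 − 3.5 = 106.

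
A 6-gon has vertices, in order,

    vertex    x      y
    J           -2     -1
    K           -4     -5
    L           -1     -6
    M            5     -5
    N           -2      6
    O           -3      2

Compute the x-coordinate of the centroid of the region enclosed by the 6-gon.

Apply Gauss's area formula. First the cross-terms c_i = x_i·y_{i+1} − x_{i+1}·y_i:
  6, 19, 35, 20, 14, 7  ⇒  2A = 101, A = 50.5.
Then Σ (x_i + x_{i+1})·c_i = -36, so x̄ = -36 / (6·50.5) = -12/101.

-12/101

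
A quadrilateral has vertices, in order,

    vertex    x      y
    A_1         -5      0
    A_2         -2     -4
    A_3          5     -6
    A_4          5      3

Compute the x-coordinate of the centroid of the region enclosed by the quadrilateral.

29/24

Apply the surveyor's formula. First the cross-terms c_i = x_i·y_{i+1} − x_{i+1}·y_i:
  20, 32, 45, 15  ⇒  2A = 112, A = 56.
Then Σ (x_i + x_{i+1})·c_i = 406, so x̄ = 406 / (6·56) = 29/24.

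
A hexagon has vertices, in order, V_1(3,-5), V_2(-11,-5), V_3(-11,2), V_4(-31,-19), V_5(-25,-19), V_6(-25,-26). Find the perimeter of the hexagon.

|V_1V_2| = √((-14)² + (0)²) = √196 = 14
|V_2V_3| = √((0)² + (7)²) = √49 = 7
|V_3V_4| = √((-20)² + (-21)²) = √841 = 29
|V_4V_5| = √((6)² + (0)²) = √36 = 6
|V_5V_6| = √((0)² + (-7)²) = √49 = 7
|V_6V_1| = √((28)² + (21)²) = √1225 = 35
Perimeter = 14 + 7 + 29 + 6 + 7 + 35 = 98.

98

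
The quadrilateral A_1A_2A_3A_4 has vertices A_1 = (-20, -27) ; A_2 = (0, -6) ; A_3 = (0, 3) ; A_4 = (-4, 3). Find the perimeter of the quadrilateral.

76

|A_1A_2| = √((20)² + (21)²) = √841 = 29
|A_2A_3| = √((0)² + (9)²) = √81 = 9
|A_3A_4| = √((-4)² + (0)²) = √16 = 4
|A_4A_1| = √((-16)² + (-30)²) = √1156 = 34
Perimeter = 29 + 9 + 4 + 34 = 76.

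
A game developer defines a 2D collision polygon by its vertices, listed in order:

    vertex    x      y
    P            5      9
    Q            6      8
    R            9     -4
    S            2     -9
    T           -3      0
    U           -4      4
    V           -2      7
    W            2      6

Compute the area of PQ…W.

140

Cross-terms: -14, -96, -73, -27, -12, -20, -26, -12  ⇒  Σ = -280
Area = |Σ|/2 = 140.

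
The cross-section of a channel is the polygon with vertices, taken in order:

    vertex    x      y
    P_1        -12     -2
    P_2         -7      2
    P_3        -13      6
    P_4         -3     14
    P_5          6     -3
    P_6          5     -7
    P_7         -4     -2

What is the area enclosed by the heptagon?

Apply the surveyor's formula: 2A = Σ (x_i·y_{i+1} − x_{i+1}·y_i), indices taken mod 7.
Σ = (-38) + (-16) + (-164) + (-75) + (-27) + (-38) + (-16) = -374
Area = |Σ|/2 = 187.

187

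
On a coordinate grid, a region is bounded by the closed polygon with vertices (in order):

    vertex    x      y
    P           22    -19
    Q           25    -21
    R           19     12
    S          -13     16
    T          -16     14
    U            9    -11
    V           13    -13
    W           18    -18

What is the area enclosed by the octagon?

Cross-terms: 13, 699, 460, 74, 50, 26, 0, 54  ⇒  Σ = 1376
Area = |Σ|/2 = 688.

688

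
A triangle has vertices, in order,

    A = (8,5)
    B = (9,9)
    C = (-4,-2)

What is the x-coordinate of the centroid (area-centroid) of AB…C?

Apply the shoelace (surveyor's) formula. First the cross-terms c_i = x_i·y_{i+1} − x_{i+1}·y_i:
  27, 18, -4  ⇒  2A = 41, A = 20.5.
Then Σ (x_i + x_{i+1})·c_i = 533, so x̄ = 533 / (6·20.5) = 13/3.

13/3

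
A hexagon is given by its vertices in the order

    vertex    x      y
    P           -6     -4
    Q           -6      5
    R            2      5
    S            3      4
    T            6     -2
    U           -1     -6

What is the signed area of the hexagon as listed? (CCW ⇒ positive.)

-100.5

Cross-terms: -54, -40, -7, -30, -38, -32  ⇒  Σ = -201
Signed area = Σ/2 = -100.5 (negative ⇒ clockwise traversal).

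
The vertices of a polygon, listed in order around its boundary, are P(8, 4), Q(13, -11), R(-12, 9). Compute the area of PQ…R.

Σ = (-140) + (-15) + (-120) = -275
Area = |Σ|/2 = 137.5.

137.5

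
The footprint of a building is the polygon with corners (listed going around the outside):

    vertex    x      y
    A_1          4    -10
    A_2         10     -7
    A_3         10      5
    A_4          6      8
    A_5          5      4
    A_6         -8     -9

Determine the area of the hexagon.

164.5

A_1→A_2: (4)(-7) − (10)(-10) = 72
A_2→A_3: (10)(5) − (10)(-7) = 120
A_3→A_4: (10)(8) − (6)(5) = 50
A_4→A_5: (6)(4) − (5)(8) = -16
A_5→A_6: (5)(-9) − (-8)(4) = -13
A_6→A_1: (-8)(-10) − (4)(-9) = 116
Σ = 329
Area = |Σ|/2 = 164.5.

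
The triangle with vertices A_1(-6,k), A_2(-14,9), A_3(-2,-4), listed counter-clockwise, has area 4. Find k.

1

Write out the shoelace sum; only the two edges meeting at A_1 involve k:
2·Area = [((-2)·k − (-6)·(-4)) + ((-6)·9 − (-14)·k)] + 74
       = 12·k + -4 = 8
⇒ k = 1.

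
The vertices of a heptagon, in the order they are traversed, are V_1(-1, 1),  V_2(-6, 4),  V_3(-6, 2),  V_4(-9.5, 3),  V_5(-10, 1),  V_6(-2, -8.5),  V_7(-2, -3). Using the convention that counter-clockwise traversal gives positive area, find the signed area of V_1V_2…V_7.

Cross-terms: 2, 12, 1, 20.5, 87, -11, -5  ⇒  Σ = 106.5
Signed area = Σ/2 = 53.25 (positive ⇒ counter-clockwise traversal).

53.25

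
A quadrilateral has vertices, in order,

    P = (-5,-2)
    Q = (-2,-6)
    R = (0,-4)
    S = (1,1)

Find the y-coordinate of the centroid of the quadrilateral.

Apply the surveyor's formula. First the cross-terms c_i = x_i·y_{i+1} − x_{i+1}·y_i:
  26, 8, 4, 3  ⇒  2A = 41, A = 20.5.
Then Σ (y_i + y_{i+1})·c_i = -303, so ȳ = -303 / (6·20.5) = -101/41.

-101/41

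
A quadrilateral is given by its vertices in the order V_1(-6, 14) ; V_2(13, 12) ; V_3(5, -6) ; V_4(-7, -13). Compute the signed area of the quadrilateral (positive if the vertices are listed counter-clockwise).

-337.5

Apply the shoelace (surveyor's) formula: 2A = Σ (x_i·y_{i+1} − x_{i+1}·y_i), indices taken mod 4.
V_1→V_2: (-6)(12) − (13)(14) = -254
V_2→V_3: (13)(-6) − (5)(12) = -138
V_3→V_4: (5)(-13) − (-7)(-6) = -107
V_4→V_1: (-7)(14) − (-6)(-13) = -176
Σ = -675
Signed area = Σ/2 = -337.5 (negative ⇒ clockwise traversal).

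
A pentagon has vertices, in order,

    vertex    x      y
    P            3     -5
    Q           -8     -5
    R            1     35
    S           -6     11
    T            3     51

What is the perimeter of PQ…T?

174

|PQ| = √((-11)² + (0)²) = √121 = 11
|QR| = √((9)² + (40)²) = √1681 = 41
|RS| = √((-7)² + (-24)²) = √625 = 25
|ST| = √((9)² + (40)²) = √1681 = 41
|TP| = √((0)² + (-56)²) = √3136 = 56
Perimeter = 11 + 41 + 25 + 41 + 56 = 174.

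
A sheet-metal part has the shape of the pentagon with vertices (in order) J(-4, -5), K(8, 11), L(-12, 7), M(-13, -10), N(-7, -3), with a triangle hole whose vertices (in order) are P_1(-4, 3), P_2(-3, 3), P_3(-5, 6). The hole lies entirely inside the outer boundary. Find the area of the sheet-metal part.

Outer boundary:
Apply Gauss's area formula: 2A = Σ (x_i·y_{i+1} − x_{i+1}·y_i), indices taken mod 5.
Σ = (-4) + (188) + (211) + (-31) + (23) = 387
Area = |Σ|/2 = 193.5.
Hole:
Cross-terms: -3, -3, 9  ⇒  Σ = 3
Area = |Σ|/2 = 1.5.
Net area = 193.5 − 1.5 = 192.

192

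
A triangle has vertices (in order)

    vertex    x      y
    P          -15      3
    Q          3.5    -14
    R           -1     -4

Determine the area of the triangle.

54.25

Σ = (199.5) + (-28) + (-63) = 108.5
Area = |Σ|/2 = 54.25.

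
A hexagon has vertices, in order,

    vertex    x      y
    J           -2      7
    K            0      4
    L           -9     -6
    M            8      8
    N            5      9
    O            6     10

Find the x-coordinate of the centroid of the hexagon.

56/47

Apply the shoelace formula. First the cross-terms c_i = x_i·y_{i+1} − x_{i+1}·y_i:
  -8, 36, -24, 32, -4, 62  ⇒  2A = 94, A = 47.
Then Σ (x_i + x_{i+1})·c_i = 336, so x̄ = 336 / (6·47) = 56/47.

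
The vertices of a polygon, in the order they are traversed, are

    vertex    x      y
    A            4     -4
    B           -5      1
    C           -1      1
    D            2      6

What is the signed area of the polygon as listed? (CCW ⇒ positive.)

-30

A→B: (4)(1) − (-5)(-4) = -16
B→C: (-5)(1) − (-1)(1) = -4
C→D: (-1)(6) − (2)(1) = -8
D→A: (2)(-4) − (4)(6) = -32
Σ = -60
Signed area = Σ/2 = -30 (negative ⇒ clockwise traversal).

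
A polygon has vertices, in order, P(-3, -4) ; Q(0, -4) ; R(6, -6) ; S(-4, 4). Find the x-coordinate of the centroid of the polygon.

Apply the shoelace (surveyor's) formula. First the cross-terms c_i = x_i·y_{i+1} − x_{i+1}·y_i:
  12, 24, 0, 28  ⇒  2A = 64, A = 32.
Then Σ (x_i + x_{i+1})·c_i = -88, so x̄ = -88 / (6·32) = -11/24.

-11/24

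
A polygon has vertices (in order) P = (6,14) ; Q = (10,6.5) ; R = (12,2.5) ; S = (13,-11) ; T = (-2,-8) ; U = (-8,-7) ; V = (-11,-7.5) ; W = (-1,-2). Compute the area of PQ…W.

249.5

P→Q: (6)(6.5) − (10)(14) = -101
Q→R: (10)(2.5) − (12)(6.5) = -53
R→S: (12)(-11) − (13)(2.5) = -164.5
S→T: (13)(-8) − (-2)(-11) = -126
T→U: (-2)(-7) − (-8)(-8) = -50
U→V: (-8)(-7.5) − (-11)(-7) = -17
V→W: (-11)(-2) − (-1)(-7.5) = 14.5
W→P: (-1)(14) − (6)(-2) = -2
Σ = -499
Area = |Σ|/2 = 249.5.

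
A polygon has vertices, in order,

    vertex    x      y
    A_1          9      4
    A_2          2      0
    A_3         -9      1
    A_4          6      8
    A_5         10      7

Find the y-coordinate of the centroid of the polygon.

Apply Gauss's area formula. First the cross-terms c_i = x_i·y_{i+1} − x_{i+1}·y_i:
  -8, 2, -78, -38, -23  ⇒  2A = -145, A = -72.5.
Then Σ (y_i + y_{i+1})·c_i = -1555, so ȳ = -1555 / (6·(-72.5)) = 311/87.

311/87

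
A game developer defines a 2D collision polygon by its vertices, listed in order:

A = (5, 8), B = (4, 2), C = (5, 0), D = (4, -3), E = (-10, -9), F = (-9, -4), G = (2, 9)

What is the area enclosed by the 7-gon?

128

Apply the surveyor's formula: 2A = Σ (x_i·y_{i+1} − x_{i+1}·y_i), indices taken mod 7.
Cross-terms: -22, -10, -15, -66, -41, -73, -29  ⇒  Σ = -256
Area = |Σ|/2 = 128.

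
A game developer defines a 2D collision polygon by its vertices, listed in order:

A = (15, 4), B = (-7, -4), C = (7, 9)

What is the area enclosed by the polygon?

87

Apply the shoelace (surveyor's) formula: 2A = Σ (x_i·y_{i+1} − x_{i+1}·y_i), indices taken mod 3.
A→B: (15)(-4) − (-7)(4) = -32
B→C: (-7)(9) − (7)(-4) = -35
C→A: (7)(4) − (15)(9) = -107
Σ = -174
Area = |Σ|/2 = 87.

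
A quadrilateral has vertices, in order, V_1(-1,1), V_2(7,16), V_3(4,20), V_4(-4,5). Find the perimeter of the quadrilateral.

44

|V_1V_2| = √((8)² + (15)²) = √289 = 17
|V_2V_3| = √((-3)² + (4)²) = √25 = 5
|V_3V_4| = √((-8)² + (-15)²) = √289 = 17
|V_4V_1| = √((3)² + (-4)²) = √25 = 5
Perimeter = 17 + 5 + 17 + 5 = 44.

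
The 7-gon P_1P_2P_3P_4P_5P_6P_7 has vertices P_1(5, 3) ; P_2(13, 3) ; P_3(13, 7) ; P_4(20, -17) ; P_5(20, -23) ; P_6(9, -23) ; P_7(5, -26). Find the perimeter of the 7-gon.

88

|P_1P_2| = √((8)² + (0)²) = √64 = 8
|P_2P_3| = √((0)² + (4)²) = √16 = 4
|P_3P_4| = √((7)² + (-24)²) = √625 = 25
|P_4P_5| = √((0)² + (-6)²) = √36 = 6
|P_5P_6| = √((-11)² + (0)²) = √121 = 11
|P_6P_7| = √((-4)² + (-3)²) = √25 = 5
|P_7P_1| = √((0)² + (29)²) = √841 = 29
Perimeter = 8 + 4 + 25 + 6 + 11 + 5 + 29 = 88.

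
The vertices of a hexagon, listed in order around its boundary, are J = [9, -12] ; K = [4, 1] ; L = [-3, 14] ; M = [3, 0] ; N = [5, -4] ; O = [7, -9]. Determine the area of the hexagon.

21

Cross-terms: 57, 59, -42, -12, -17, -3  ⇒  Σ = 42
Area = |Σ|/2 = 21.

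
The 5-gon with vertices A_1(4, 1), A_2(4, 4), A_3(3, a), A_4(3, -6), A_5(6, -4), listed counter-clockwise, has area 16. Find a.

Write out the shoelace sum; only the two edges meeting at A_3 involve a:
2·Area = [(4·a − 3·4) + (3·(-6) − 3·a)] + 58
       = 1·a + 28 = 32
⇒ a = 4.

4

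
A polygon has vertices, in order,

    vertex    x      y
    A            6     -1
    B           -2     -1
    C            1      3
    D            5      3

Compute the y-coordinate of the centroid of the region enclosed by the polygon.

Apply Gauss's area formula. First the cross-terms c_i = x_i·y_{i+1} − x_{i+1}·y_i:
  -8, -5, -12, -23  ⇒  2A = -48, A = -24.
Then Σ (y_i + y_{i+1})·c_i = -112, so ȳ = -112 / (6·(-24)) = 7/9.

7/9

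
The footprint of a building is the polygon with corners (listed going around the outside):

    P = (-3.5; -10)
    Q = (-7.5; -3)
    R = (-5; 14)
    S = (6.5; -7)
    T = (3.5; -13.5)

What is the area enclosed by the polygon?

Apply the surveyor's formula: 2A = Σ (x_i·y_{i+1} − x_{i+1}·y_i), indices taken mod 5.
Cross-terms: -64.5, -120, -56, -63.25, -82.25  ⇒  Σ = -386
Area = |Σ|/2 = 193.

193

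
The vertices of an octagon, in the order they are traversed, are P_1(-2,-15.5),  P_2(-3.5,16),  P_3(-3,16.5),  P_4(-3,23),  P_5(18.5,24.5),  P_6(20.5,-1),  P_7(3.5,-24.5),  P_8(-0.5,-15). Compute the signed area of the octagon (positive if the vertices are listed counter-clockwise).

Apply the surveyor's formula: 2A = Σ (x_i·y_{i+1} − x_{i+1}·y_i), indices taken mod 8.
Cross-terms: -86.25, -9.75, -19.5, -499, -520.75, -498.75, -64.75, -22.25  ⇒  Σ = -1721
Signed area = Σ/2 = -860.5 (negative ⇒ clockwise traversal).

-860.5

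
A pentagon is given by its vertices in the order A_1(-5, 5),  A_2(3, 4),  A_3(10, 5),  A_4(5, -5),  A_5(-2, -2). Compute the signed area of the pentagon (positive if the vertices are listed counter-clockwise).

Apply the shoelace formula: 2A = Σ (x_i·y_{i+1} − x_{i+1}·y_i), indices taken mod 5.
Σ = (-35) + (-25) + (-75) + (-20) + (-20) = -175
Signed area = Σ/2 = -87.5 (negative ⇒ clockwise traversal).

-87.5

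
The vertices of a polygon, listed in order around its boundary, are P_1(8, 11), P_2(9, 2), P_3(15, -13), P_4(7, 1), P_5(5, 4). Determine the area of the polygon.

Apply the shoelace formula: 2A = Σ (x_i·y_{i+1} − x_{i+1}·y_i), indices taken mod 5.
Σ = (-83) + (-147) + (106) + (23) + (23) = -78
Area = |Σ|/2 = 39.

39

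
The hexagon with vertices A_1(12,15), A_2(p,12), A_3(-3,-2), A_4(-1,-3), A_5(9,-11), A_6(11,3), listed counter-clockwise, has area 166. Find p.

10

The doubled signed area Σ (x_i y_{i+1} − x_{i+1} y_i) is linear in p.
With p=0 it equals 502; the coefficient of p is -17 (from the two edges through A_2).
So -17·p + 502 = 2·166 = 332 ⇒ p = 10.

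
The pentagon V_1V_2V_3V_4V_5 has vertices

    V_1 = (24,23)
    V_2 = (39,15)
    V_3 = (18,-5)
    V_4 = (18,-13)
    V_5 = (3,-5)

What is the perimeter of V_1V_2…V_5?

|V_1V_2| = √((15)² + (-8)²) = √289 = 17
|V_2V_3| = √((-21)² + (-20)²) = √841 = 29
|V_3V_4| = √((0)² + (-8)²) = √64 = 8
|V_4V_5| = √((-15)² + (8)²) = √289 = 17
|V_5V_1| = √((21)² + (28)²) = √1225 = 35
Perimeter = 17 + 29 + 8 + 17 + 35 = 106.

106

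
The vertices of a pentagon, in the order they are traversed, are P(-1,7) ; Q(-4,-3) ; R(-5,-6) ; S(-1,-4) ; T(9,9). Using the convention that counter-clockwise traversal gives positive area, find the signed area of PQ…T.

Apply Gauss's area formula: 2A = Σ (x_i·y_{i+1} − x_{i+1}·y_i), indices taken mod 5.
Σ = (31) + (9) + (14) + (27) + (72) = 153
Signed area = Σ/2 = 76.5 (positive ⇒ counter-clockwise traversal).

76.5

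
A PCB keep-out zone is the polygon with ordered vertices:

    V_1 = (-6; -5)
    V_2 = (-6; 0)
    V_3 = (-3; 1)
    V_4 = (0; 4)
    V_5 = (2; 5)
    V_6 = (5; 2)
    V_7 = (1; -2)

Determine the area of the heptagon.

Apply the shoelace formula: 2A = Σ (x_i·y_{i+1} − x_{i+1}·y_i), indices taken mod 7.
Σ = (-30) + (-6) + (-12) + (-8) + (-21) + (-12) + (-17) = -106
Area = |Σ|/2 = 53.

53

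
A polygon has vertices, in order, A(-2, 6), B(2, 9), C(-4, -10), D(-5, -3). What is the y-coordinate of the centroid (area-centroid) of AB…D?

10/33

Apply the shoelace formula. First the cross-terms c_i = x_i·y_{i+1} − x_{i+1}·y_i:
  -30, 16, -38, -36  ⇒  2A = -88, A = -44.
Then Σ (y_i + y_{i+1})·c_i = -80, so ȳ = -80 / (6·(-44)) = 10/33.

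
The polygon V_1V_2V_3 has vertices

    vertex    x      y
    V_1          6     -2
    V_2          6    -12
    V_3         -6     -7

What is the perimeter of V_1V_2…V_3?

|V_1V_2| = √((0)² + (-10)²) = √100 = 10
|V_2V_3| = √((-12)² + (5)²) = √169 = 13
|V_3V_1| = √((12)² + (5)²) = √169 = 13
Perimeter = 10 + 13 + 13 = 36.

36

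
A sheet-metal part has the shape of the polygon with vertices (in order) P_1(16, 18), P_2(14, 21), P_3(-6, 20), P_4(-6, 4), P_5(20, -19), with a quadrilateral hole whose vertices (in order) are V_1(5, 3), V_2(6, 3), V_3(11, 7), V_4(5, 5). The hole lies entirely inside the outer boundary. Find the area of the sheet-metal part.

634

Outer boundary:
Apply Gauss's area formula: 2A = Σ (x_i·y_{i+1} − x_{i+1}·y_i), indices taken mod 5.
Σ = (84) + (406) + (96) + (34) + (664) = 1284
Area = |Σ|/2 = 642.
Hole:
Σ = (-3) + (9) + (20) + (-10) = 16
Area = |Σ|/2 = 8.
Net area = 642 − 8 = 634.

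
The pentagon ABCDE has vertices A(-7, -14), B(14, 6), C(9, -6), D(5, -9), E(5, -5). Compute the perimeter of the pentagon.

|AB| = √((21)² + (20)²) = √841 = 29
|BC| = √((-5)² + (-12)²) = √169 = 13
|CD| = √((-4)² + (-3)²) = √25 = 5
|DE| = √((0)² + (4)²) = √16 = 4
|EA| = √((-12)² + (-9)²) = √225 = 15
Perimeter = 29 + 13 + 5 + 4 + 15 = 66.

66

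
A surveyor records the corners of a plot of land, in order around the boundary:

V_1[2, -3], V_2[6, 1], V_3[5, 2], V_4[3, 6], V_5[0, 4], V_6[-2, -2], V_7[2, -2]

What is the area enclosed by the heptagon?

38.5

Apply the shoelace formula: 2A = Σ (x_i·y_{i+1} − x_{i+1}·y_i), indices taken mod 7.
V_1→V_2: (2)(1) − (6)(-3) = 20
V_2→V_3: (6)(2) − (5)(1) = 7
V_3→V_4: (5)(6) − (3)(2) = 24
V_4→V_5: (3)(4) − (0)(6) = 12
V_5→V_6: (0)(-2) − (-2)(4) = 8
V_6→V_7: (-2)(-2) − (2)(-2) = 8
V_7→V_1: (2)(-3) − (2)(-2) = -2
Σ = 77
Area = |Σ|/2 = 38.5.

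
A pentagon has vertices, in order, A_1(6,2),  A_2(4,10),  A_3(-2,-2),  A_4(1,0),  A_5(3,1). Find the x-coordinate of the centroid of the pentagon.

182/67

Apply the surveyor's formula. First the cross-terms c_i = x_i·y_{i+1} − x_{i+1}·y_i:
  52, 12, 2, 1, 0  ⇒  2A = 67, A = 33.5.
Then Σ (x_i + x_{i+1})·c_i = 546, so x̄ = 546 / (6·33.5) = 182/67.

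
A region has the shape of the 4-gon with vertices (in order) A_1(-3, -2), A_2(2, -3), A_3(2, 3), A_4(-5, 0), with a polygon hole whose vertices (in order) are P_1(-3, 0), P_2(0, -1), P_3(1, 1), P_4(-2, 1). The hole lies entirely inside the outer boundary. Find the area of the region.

Outer boundary:
A_1→A_2: (-3)(-3) − (2)(-2) = 13
A_2→A_3: (2)(3) − (2)(-3) = 12
A_3→A_4: (2)(0) − (-5)(3) = 15
A_4→A_1: (-5)(-2) − (-3)(0) = 10
Σ = 50
Area = |Σ|/2 = 25.
Hole:
Apply the shoelace (surveyor's) formula: 2A = Σ (x_i·y_{i+1} − x_{i+1}·y_i), indices taken mod 4.
P_1→P_2: (-3)(-1) − (0)(0) = 3
P_2→P_3: (0)(1) − (1)(-1) = 1
P_3→P_4: (1)(1) − (-2)(1) = 3
P_4→P_1: (-2)(0) − (-3)(1) = 3
Σ = 10
Area = |Σ|/2 = 5.
Net area = 25 − 5 = 20.

20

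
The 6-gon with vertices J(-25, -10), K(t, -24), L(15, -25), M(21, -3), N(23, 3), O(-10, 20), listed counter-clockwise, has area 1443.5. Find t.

The doubled signed area Σ (x_i y_{i+1} − x_{i+1} y_i) is linear in t.
With t=0 it equals 2662; the coefficient of t is -15 (from the two edges through K).
So -15·t + 2662 = 2·1443.5 = 2887 ⇒ t = -15.

-15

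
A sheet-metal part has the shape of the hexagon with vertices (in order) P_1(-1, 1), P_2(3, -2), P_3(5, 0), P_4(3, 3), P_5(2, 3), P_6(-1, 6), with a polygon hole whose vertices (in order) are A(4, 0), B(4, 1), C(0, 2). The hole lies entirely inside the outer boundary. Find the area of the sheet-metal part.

Outer boundary:
Apply the shoelace (surveyor's) formula: 2A = Σ (x_i·y_{i+1} − x_{i+1}·y_i), indices taken mod 6.
Cross-terms: -1, 10, 15, 3, 15, 5  ⇒  Σ = 47
Area = |Σ|/2 = 23.5.
Hole:
Apply the shoelace formula: 2A = Σ (x_i·y_{i+1} − x_{i+1}·y_i), indices taken mod 3.
Σ = (4) + (8) + (-8) = 4
Area = |Σ|/2 = 2.
Net area = 23.5 − 2 = 21.5.

21.5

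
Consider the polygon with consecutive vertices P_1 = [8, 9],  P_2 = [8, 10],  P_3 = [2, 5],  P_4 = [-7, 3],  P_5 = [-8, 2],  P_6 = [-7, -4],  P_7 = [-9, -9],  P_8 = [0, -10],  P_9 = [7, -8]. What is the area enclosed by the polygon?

Σ = (8) + (20) + (41) + (10) + (46) + (27) + (90) + (70) + (127) = 439
Area = |Σ|/2 = 219.5.

219.5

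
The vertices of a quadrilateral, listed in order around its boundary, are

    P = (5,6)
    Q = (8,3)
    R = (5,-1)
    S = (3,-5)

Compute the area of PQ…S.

17.5

Apply Gauss's area formula: 2A = Σ (x_i·y_{i+1} − x_{i+1}·y_i), indices taken mod 4.
Cross-terms: -33, -23, -22, 43  ⇒  Σ = -35
Area = |Σ|/2 = 17.5.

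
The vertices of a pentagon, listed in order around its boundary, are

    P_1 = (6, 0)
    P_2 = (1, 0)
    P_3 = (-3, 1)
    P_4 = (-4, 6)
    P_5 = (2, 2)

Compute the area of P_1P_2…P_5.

Apply Gauss's area formula: 2A = Σ (x_i·y_{i+1} − x_{i+1}·y_i), indices taken mod 5.
Cross-terms: 0, 1, -14, -20, -12  ⇒  Σ = -45
Area = |Σ|/2 = 22.5.

22.5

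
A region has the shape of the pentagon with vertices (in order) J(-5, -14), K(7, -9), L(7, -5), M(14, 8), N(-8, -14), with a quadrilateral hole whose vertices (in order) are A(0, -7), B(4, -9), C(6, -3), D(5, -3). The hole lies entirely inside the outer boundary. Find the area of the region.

87.5

Outer boundary:
Σ = (143) + (28) + (126) + (-132) + (42) = 207
Area = |Σ|/2 = 103.5.
Hole:
Apply the surveyor's formula: 2A = Σ (x_i·y_{i+1} − x_{i+1}·y_i), indices taken mod 4.
Cross-terms: 28, 42, -3, -35  ⇒  Σ = 32
Area = |Σ|/2 = 16.
Net area = 103.5 − 16 = 87.5.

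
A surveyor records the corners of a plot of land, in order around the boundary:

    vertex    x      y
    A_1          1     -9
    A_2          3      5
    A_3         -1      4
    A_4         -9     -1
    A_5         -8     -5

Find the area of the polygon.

100

Cross-terms: 32, 17, 37, 37, 77  ⇒  Σ = 200
Area = |Σ|/2 = 100.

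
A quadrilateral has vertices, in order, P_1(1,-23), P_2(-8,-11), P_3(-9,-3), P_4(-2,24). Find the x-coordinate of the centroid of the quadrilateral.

Apply the surveyor's formula. First the cross-terms c_i = x_i·y_{i+1} − x_{i+1}·y_i:
  -195, -75, -222, 22  ⇒  2A = -470, A = -235.
Then Σ (x_i + x_{i+1})·c_i = 5060, so x̄ = 5060 / (6·(-235)) = -506/141.

-506/141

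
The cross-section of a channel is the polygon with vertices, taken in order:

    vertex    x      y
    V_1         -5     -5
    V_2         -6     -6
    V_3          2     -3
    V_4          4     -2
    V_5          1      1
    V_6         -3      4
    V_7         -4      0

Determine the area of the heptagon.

Apply the shoelace (surveyor's) formula: 2A = Σ (x_i·y_{i+1} − x_{i+1}·y_i), indices taken mod 7.
V_1→V_2: (-5)(-6) − (-6)(-5) = 0
V_2→V_3: (-6)(-3) − (2)(-6) = 30
V_3→V_4: (2)(-2) − (4)(-3) = 8
V_4→V_5: (4)(1) − (1)(-2) = 6
V_5→V_6: (1)(4) − (-3)(1) = 7
V_6→V_7: (-3)(0) − (-4)(4) = 16
V_7→V_1: (-4)(-5) − (-5)(0) = 20
Σ = 87
Area = |Σ|/2 = 43.5.

43.5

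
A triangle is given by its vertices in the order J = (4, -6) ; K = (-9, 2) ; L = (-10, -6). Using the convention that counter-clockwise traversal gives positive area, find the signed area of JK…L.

Apply the shoelace (surveyor's) formula: 2A = Σ (x_i·y_{i+1} − x_{i+1}·y_i), indices taken mod 3.
Σ = (-46) + (74) + (84) = 112
Signed area = Σ/2 = 56 (positive ⇒ counter-clockwise traversal).

56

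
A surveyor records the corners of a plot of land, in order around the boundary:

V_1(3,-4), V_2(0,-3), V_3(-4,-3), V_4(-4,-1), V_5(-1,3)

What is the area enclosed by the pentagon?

V_1→V_2: (3)(-3) − (0)(-4) = -9
V_2→V_3: (0)(-3) − (-4)(-3) = -12
V_3→V_4: (-4)(-1) − (-4)(-3) = -8
V_4→V_5: (-4)(3) − (-1)(-1) = -13
V_5→V_1: (-1)(-4) − (3)(3) = -5
Σ = -47
Area = |Σ|/2 = 23.5.

23.5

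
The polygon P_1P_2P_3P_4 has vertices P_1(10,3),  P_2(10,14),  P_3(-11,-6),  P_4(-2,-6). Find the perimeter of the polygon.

|P_1P_2| = √((0)² + (11)²) = √121 = 11
|P_2P_3| = √((-21)² + (-20)²) = √841 = 29
|P_3P_4| = √((9)² + (0)²) = √81 = 9
|P_4P_1| = √((12)² + (9)²) = √225 = 15
Perimeter = 11 + 29 + 9 + 15 = 64.

64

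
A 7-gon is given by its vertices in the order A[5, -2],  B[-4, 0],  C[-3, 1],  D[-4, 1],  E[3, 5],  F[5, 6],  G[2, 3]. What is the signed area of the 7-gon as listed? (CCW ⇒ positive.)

-28.5

Apply the surveyor's formula: 2A = Σ (x_i·y_{i+1} − x_{i+1}·y_i), indices taken mod 7.
A→B: (5)(0) − (-4)(-2) = -8
B→C: (-4)(1) − (-3)(0) = -4
C→D: (-3)(1) − (-4)(1) = 1
D→E: (-4)(5) − (3)(1) = -23
E→F: (3)(6) − (5)(5) = -7
F→G: (5)(3) − (2)(6) = 3
G→A: (2)(-2) − (5)(3) = -19
Σ = -57
Signed area = Σ/2 = -28.5 (negative ⇒ clockwise traversal).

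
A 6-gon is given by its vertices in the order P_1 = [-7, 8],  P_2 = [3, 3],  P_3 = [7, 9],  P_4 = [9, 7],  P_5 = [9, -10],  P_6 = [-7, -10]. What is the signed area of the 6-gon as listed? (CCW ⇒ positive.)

-255

Apply the surveyor's formula: 2A = Σ (x_i·y_{i+1} − x_{i+1}·y_i), indices taken mod 6.
Σ = (-45) + (6) + (-32) + (-153) + (-160) + (-126) = -510
Signed area = Σ/2 = -255 (negative ⇒ clockwise traversal).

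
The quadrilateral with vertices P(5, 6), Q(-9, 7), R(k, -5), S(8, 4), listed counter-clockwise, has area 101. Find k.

Write out the shoelace sum; only the two edges meeting at R involve k:
2·Area = [((-9)·(-5) − k·7) + (k·4 − 8·(-5))] + 117
       = -3·k + 202 = 202
⇒ k = 0.

0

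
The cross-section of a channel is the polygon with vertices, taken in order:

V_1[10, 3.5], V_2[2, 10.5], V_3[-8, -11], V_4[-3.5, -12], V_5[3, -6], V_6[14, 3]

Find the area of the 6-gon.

Σ = (98) + (62) + (57.5) + (57) + (93) + (19) = 386.5
Area = |Σ|/2 = 193.25.

193.25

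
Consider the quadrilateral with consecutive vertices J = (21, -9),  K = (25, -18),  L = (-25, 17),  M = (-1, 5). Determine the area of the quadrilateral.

Apply the shoelace (surveyor's) formula: 2A = Σ (x_i·y_{i+1} − x_{i+1}·y_i), indices taken mod 4.
J→K: (21)(-18) − (25)(-9) = -153
K→L: (25)(17) − (-25)(-18) = -25
L→M: (-25)(5) − (-1)(17) = -108
M→J: (-1)(-9) − (21)(5) = -96
Σ = -382
Area = |Σ|/2 = 191.

191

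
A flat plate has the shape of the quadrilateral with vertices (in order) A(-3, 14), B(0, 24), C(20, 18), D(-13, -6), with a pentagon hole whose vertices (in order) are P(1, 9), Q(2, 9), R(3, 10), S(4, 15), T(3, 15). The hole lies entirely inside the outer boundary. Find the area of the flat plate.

311

Outer boundary:
Apply Gauss's area formula: 2A = Σ (x_i·y_{i+1} − x_{i+1}·y_i), indices taken mod 4.
Σ = (-72) + (-480) + (114) + (-200) = -638
Area = |Σ|/2 = 319.
Hole:
Apply Gauss's area formula: 2A = Σ (x_i·y_{i+1} − x_{i+1}·y_i), indices taken mod 5.
P→Q: (1)(9) − (2)(9) = -9
Q→R: (2)(10) − (3)(9) = -7
R→S: (3)(15) − (4)(10) = 5
S→T: (4)(15) − (3)(15) = 15
T→P: (3)(9) − (1)(15) = 12
Σ = 16
Area = |Σ|/2 = 8.
Net area = 319 − 8 = 311.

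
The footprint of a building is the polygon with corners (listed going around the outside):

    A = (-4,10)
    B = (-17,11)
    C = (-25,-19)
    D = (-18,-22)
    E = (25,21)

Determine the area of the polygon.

Apply the surveyor's formula: 2A = Σ (x_i·y_{i+1} − x_{i+1}·y_i), indices taken mod 5.
A→B: (-4)(11) − (-17)(10) = 126
B→C: (-17)(-19) − (-25)(11) = 598
C→D: (-25)(-22) − (-18)(-19) = 208
D→E: (-18)(21) − (25)(-22) = 172
E→A: (25)(10) − (-4)(21) = 334
Σ = 1438
Area = |Σ|/2 = 719.

719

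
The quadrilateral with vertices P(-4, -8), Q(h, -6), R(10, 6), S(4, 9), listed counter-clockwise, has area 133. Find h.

8

Write out the shoelace sum; only the two edges meeting at Q involve h:
2·Area = [((-4)·(-6) − h·(-8)) + (h·6 − 10·(-6))] + 70
       = 14·h + 154 = 266
⇒ h = 8.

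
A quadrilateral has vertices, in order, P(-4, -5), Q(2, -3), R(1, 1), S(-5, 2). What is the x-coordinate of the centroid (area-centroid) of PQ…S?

-118/67

Apply Gauss's area formula. First the cross-terms c_i = x_i·y_{i+1} − x_{i+1}·y_i:
  22, 5, 7, 33  ⇒  2A = 67, A = 33.5.
Then Σ (x_i + x_{i+1})·c_i = -354, so x̄ = -354 / (6·33.5) = -118/67.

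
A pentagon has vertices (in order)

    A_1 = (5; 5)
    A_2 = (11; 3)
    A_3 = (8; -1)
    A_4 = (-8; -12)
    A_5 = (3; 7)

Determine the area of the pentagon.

109.5

A_1→A_2: (5)(3) − (11)(5) = -40
A_2→A_3: (11)(-1) − (8)(3) = -35
A_3→A_4: (8)(-12) − (-8)(-1) = -104
A_4→A_5: (-8)(7) − (3)(-12) = -20
A_5→A_1: (3)(5) − (5)(7) = -20
Σ = -219
Area = |Σ|/2 = 109.5.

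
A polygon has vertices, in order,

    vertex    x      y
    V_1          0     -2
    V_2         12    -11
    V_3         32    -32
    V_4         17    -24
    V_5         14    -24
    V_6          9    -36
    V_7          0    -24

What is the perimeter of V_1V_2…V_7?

114

|V_1V_2| = √((12)² + (-9)²) = √225 = 15
|V_2V_3| = √((20)² + (-21)²) = √841 = 29
|V_3V_4| = √((-15)² + (8)²) = √289 = 17
|V_4V_5| = √((-3)² + (0)²) = √9 = 3
|V_5V_6| = √((-5)² + (-12)²) = √169 = 13
|V_6V_7| = √((-9)² + (12)²) = √225 = 15
|V_7V_1| = √((0)² + (22)²) = √484 = 22
Perimeter = 15 + 29 + 17 + 3 + 13 + 15 + 22 = 114.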